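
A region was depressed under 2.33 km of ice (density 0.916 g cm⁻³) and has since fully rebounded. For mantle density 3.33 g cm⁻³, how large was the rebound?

0.641 km

Removing the load lets mantle flow back in; uplift u satisfies ρ_ice t = ρ_m u.
u = t ρ_ice/ρ_m = 2.33 km × 0.916/3.33 = 0.641 km.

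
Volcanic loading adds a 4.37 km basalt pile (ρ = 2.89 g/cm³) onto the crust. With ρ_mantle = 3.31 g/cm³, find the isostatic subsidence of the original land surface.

Subaerial loading: s = t ρ_load / ρ_m.
s = 4.37 km × 2.89/3.31 = 3.82 km.

3.82 km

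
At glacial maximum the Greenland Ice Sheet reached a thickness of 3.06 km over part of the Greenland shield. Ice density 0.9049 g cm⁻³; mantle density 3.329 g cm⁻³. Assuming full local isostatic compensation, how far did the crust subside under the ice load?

0.832 km

Equating mass per unit area of the two columns: the ice load ρ_ice t is balanced by mantle displaced below, ρ_m s.
s = t ρ_ice / ρ_m = 3.06 km × 0.9049/3.329 = 0.832 km.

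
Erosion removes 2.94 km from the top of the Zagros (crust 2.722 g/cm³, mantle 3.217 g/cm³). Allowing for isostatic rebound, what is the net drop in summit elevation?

0.452 km

Rebound u = e ρ_c/ρ_m = 2.94 km × 2.722/3.217 = 2.488 km.
Net surface drop = e − u = 2.94 km − 2.488 km = e (ρ_m − ρ_c)/ρ_m = 0.452 km.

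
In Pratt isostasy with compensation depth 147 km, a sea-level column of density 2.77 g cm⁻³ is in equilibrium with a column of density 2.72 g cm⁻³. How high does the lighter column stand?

ρ_ref D = ρ (D + h) → h = D (ρ_ref − ρ)/ρ.
h = 147 km × (2.77 − 2.72)/2.72 = 2.7 km.

2.7 km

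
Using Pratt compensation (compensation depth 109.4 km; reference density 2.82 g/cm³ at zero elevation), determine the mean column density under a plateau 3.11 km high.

2.74 g/cm³

Pratt balance: ρ_ref D = ρ (D + h).
ρ = ρ_ref D/(D + h) = 2.82 × 109.4 km/(109.4 km + 3.11 km) = 2.74 g/cm³.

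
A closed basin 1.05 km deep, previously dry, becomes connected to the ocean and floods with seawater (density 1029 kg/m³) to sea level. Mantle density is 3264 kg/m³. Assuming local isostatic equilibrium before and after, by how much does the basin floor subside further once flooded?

0.483 km

After flooding the water column is d + s deep. Its weight must equal the weight of mantle displaced by the extra subsidence s: (d + s) ρ_w = s ρ_m.
s = d ρ_w / (ρ_m − ρ_w) = 1.05 km × 1029/(3264 − 1029) = 0.483 km.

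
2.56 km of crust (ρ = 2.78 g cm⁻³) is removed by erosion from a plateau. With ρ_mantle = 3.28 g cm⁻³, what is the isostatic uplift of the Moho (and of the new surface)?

2.17 km

Unloading: uplift u = e ρ_c/ρ_m = 2.56 km × 2.78/3.28 = 2.17 km.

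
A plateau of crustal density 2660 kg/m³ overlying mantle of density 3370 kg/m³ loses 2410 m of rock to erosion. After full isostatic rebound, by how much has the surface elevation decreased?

508 m

Rebound u = e ρ_c/ρ_m = 2410 m × 2660/3370 = 1902 m.
Net surface drop = e − u = 2410 m − 1902 m = e (ρ_m − ρ_c)/ρ_m = 508 m.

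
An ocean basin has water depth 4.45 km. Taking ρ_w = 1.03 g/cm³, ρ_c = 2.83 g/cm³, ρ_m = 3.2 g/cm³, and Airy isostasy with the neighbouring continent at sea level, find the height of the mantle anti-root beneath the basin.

In Airy isostatic equilibrium: replacing crust with seawater at the top is compensated by replacing crust with mantle at the base: d (ρ_c − ρ_w) = a (ρ_m − ρ_c).
a = d (ρ_c − ρ_w)/(ρ_m − ρ_c) = 4.45 km × 1.8/0.37 = 21.6 km.

21.6 km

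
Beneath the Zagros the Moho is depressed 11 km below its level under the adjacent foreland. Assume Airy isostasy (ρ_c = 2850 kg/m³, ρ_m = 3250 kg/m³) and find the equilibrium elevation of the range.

1.54 km

In Airy isostatic equilibrium: ρ_c h = (ρ_m − ρ_c) r.
h = r (ρ_m − ρ_c) / ρ_c = 11 km × (3250 − 2850) / 2850 = 1.54 km.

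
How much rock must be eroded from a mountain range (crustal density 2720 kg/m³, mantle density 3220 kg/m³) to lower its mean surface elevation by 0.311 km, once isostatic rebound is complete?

2 km

Net drop Δ = e − u = e − e ρ_c/ρ_m = e (ρ_m − ρ_c)/ρ_m.
e = Δ ρ_m/(ρ_m − ρ_c) = 0.311 km × 3220/500 = 2 km.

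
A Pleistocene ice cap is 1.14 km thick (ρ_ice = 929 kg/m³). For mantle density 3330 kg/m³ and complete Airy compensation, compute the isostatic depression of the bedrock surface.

0.318 km

In Airy isostatic equilibrium: the ice load ρ_ice t is balanced by mantle displaced below, ρ_m s.
s = t ρ_ice / ρ_m = 1.14 km × 929/3330 = 0.318 km.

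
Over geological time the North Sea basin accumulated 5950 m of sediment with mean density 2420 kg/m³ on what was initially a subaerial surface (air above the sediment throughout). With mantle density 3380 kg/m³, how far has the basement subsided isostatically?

4260 m

Subaerial load: s = t ρ_sed / ρ_m = 5950 m × 2420/3380 = 4260 m.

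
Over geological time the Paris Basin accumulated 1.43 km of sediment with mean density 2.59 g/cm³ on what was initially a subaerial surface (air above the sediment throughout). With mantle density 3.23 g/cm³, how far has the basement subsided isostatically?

1.15 km

Subaerial load: s = t ρ_sed / ρ_m = 1.43 km × 2.59/3.23 = 1.15 km.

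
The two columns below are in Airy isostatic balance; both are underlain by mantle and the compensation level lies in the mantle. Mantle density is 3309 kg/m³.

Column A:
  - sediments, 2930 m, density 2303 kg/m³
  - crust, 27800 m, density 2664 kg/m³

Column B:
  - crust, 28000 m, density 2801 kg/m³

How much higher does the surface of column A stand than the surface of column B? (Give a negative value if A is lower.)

2010 m

For any compensation level in the mantle, the mantle terms cancel and isostasy reduces to e = (Σt_A − Σt_B) − (Σ(ρt)_A − Σ(ρt)_B) / ρ_m.
Σt_A = 30730 m; Σt_B = 28000 m; Σ(ρt)_A = 80806990; Σ(ρt)_B = 78428000 (in m·kg/m³).
e = (30730 − 28000) − (80806990 − 78428000) / 3309 = 2010 m.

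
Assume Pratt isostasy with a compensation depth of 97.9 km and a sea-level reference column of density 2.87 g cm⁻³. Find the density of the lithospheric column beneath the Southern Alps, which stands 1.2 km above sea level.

Pratt balance: ρ_ref D = ρ (D + h).
ρ = ρ_ref D/(D + h) = 2.87 × 97.9 km/(97.9 km + 1.2 km) = 2.84 g cm⁻³.

2.84 g cm⁻³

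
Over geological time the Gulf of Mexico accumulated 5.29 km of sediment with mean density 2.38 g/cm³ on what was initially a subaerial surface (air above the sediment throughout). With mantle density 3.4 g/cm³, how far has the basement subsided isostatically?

Subaerial load: s = t ρ_sed / ρ_m = 5.29 km × 2.38/3.4 = 3.7 km.

3.7 km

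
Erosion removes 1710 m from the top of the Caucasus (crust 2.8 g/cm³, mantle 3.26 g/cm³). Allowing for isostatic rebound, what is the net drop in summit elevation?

Rebound u = e ρ_c/ρ_m = 1710 m × 2.8/3.26 = 1469 m.
Net surface drop = e − u = 1710 m − 1469 m = e (ρ_m − ρ_c)/ρ_m = 241 m.

241 m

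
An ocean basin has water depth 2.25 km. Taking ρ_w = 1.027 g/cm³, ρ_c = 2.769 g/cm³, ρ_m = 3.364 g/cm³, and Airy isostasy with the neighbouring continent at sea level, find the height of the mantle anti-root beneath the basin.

Isostatic balance requires: replacing crust with seawater at the top is compensated by replacing crust with mantle at the base: d (ρ_c − ρ_w) = a (ρ_m − ρ_c).
a = d (ρ_c − ρ_w)/(ρ_m − ρ_c) = 2.25 km × 1.742/0.595 = 6.59 km.

6.59 km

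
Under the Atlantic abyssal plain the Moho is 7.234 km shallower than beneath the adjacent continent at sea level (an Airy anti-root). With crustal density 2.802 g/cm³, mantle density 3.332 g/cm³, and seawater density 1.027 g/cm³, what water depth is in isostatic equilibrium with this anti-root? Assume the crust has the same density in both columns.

Replacing a thickness d of crust by seawater at the top must be balanced by replacing crust with mantle at the base: d (ρ_c − ρ_w) = a (ρ_m − ρ_c).
d = a (ρ_m − ρ_c)/(ρ_c − ρ_w) = 7.234 km × 0.53/1.775 = 2.16 km.

2.16 km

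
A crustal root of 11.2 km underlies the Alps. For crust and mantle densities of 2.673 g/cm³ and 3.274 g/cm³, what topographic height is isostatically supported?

2.52 km

In Airy isostatic equilibrium: ρ_c h = (ρ_m − ρ_c) r.
h = r (ρ_m − ρ_c) / ρ_c = 11.2 km × (3.274 − 2.673) / 2.673 = 2.52 km.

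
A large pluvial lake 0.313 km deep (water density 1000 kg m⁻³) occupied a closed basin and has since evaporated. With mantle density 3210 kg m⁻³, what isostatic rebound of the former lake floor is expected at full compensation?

0.0975 km

u = d ρ_w/ρ_m = 0.313 km × 1000/3210 = 0.0975 km.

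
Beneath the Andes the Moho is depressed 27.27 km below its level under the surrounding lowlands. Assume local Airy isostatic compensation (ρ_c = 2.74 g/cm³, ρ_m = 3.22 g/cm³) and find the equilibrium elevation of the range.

4.78 km

In Airy isostatic equilibrium: ρ_c h = (ρ_m − ρ_c) r.
h = r (ρ_m − ρ_c) / ρ_c = 27.27 km × (3.22 − 2.74) / 2.74 = 4.78 km.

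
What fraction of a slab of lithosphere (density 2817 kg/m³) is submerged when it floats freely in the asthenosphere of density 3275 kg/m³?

Submerged fraction = ρ_obj/ρ_fluid = 2817/3275 = 86%.

86%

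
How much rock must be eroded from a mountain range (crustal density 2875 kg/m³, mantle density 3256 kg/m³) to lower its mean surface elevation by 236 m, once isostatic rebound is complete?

2020 m

Net drop Δ = e − u = e − e ρ_c/ρ_m = e (ρ_m − ρ_c)/ρ_m.
e = Δ ρ_m/(ρ_m − ρ_c) = 236 m × 3256/381 = 2020 m.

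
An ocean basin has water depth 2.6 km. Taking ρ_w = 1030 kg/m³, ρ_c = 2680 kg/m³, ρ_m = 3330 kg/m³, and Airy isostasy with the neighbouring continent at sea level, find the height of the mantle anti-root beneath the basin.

6.6 km

Isostatic balance requires: replacing crust with seawater at the top is compensated by replacing crust with mantle at the base: d (ρ_c − ρ_w) = a (ρ_m − ρ_c).
a = d (ρ_c − ρ_w)/(ρ_m − ρ_c) = 2.6 km × 1650/650 = 6.6 km.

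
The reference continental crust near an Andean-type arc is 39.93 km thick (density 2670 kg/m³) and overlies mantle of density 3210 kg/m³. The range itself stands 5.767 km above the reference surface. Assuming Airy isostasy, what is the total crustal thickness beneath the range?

74.2 km

Root depth r = h ρ_c / (ρ_m − ρ_c) = 5.767 km × 2670 / 540 = 28.51 km.
Total thickness = T + h + r = 39.93 km + 5.767 km + 28.51 km = 74.2 km.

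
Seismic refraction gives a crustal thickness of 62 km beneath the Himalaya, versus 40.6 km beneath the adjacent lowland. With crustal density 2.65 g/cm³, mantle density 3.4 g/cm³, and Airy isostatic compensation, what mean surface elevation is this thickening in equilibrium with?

4.72 km

Excess crust Δ = 62 km − 40.6 km = 21.4 km, split between elevation h and root r with h + r = Δ.
Airy balance ρ_c h = (ρ_m − ρ_c) r gives r = h ρ_c/(ρ_m − ρ_c), so h (1 + ρ_c/(ρ_m − ρ_c)) = Δ, i.e. h = Δ (ρ_m − ρ_c)/ρ_m.
h = 21.4 km × 0.75/3.4 = 4.72 km.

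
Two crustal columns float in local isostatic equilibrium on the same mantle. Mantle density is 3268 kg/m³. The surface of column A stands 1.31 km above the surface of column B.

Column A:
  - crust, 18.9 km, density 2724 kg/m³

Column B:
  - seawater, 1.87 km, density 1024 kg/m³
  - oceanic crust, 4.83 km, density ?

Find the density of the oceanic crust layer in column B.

Take the compensation level at the base of the deeper column (depth z_c below the surface of column A) and equate Σ ρ_i t_i down to z_c; mantle fills any gap and the z_c terms cancel.
Column A: 18.9×2724 + (z_c − 18.9)×3268
Column B: 1.31×0 + 1.87×1024 + 4.83×ρ + (z_c − 1.31 − 6.7)×3268
The z_c×3268 term appears on both sides and cancels. Collect the known terms of each column as K = Σ(ρt)_known − 3268 × (depth of known layers): K_A = 51483.6 − 3268×18.9 = −10281.6; K_B = 1914.88 − 3268×(1.31 + 6.7) = −24261.8.
Balance: K_A = K_B + 4.83×ρ, so ρ = (K_A − K_B)/4.83 = 13980.2/4.83 = 2890 kg/m³.

2890 kg/m³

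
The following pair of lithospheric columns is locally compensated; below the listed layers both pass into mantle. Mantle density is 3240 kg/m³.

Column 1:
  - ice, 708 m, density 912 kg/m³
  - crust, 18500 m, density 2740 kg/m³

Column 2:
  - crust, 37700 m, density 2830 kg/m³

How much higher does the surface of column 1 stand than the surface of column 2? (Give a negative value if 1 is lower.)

For any compensation level in the mantle, the mantle terms cancel and isostasy reduces to e = (Σt_1 − Σt_2) − (Σ(ρt)_1 − Σ(ρt)_2) / ρ_m.
Σt_1 = 19208 m; Σt_2 = 37700 m; Σ(ρt)_1 = 51335696; Σ(ρt)_2 = 106691000 (in m·kg/m³).
e = (19208 − 37700) − (51335696 − 106691000) / 3240 = −1410 m.

−1410 m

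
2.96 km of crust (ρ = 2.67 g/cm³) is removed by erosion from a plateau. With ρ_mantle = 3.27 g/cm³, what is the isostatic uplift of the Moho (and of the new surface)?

2.42 km

Unloading: uplift u = e ρ_c/ρ_m = 2.96 km × 2.67/3.27 = 2.42 km.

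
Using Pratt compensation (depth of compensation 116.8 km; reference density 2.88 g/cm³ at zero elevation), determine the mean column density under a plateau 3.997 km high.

2.78 g/cm³

Pratt balance: ρ_ref D = ρ (D + h).
ρ = ρ_ref D/(D + h) = 2.88 × 116.8 km/(116.8 km + 3.997 km) = 2.78 g/cm³.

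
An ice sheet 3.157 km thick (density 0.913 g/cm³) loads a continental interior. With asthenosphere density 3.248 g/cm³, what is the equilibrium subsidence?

0.887 km

Equating mass per unit area of the two columns: the ice load ρ_ice t is balanced by mantle displaced below, ρ_m s.
s = t ρ_ice / ρ_m = 3.157 km × 0.913/3.248 = 0.887 km.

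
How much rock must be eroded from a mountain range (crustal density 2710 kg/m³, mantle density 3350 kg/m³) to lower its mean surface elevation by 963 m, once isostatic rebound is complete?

5040 m

Net drop Δ = e − u = e − e ρ_c/ρ_m = e (ρ_m − ρ_c)/ρ_m.
e = Δ ρ_m/(ρ_m − ρ_c) = 963 m × 3350/640 = 5040 m.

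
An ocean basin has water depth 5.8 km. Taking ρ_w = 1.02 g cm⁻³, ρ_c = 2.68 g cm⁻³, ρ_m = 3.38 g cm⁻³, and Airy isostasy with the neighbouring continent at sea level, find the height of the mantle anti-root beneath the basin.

Balancing pressure at the compensation depth: replacing crust with seawater at the top is compensated by replacing crust with mantle at the base: d (ρ_c − ρ_w) = a (ρ_m − ρ_c).
a = d (ρ_c − ρ_w)/(ρ_m − ρ_c) = 5.8 km × 1.66/0.7 = 13.8 km.

13.8 km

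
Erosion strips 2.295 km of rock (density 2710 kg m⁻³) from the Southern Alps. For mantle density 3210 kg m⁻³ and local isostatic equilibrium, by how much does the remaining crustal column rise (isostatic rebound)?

Unloading: uplift u = e ρ_c/ρ_m = 2.295 km × 2710/3210 = 1.94 km.

1.94 km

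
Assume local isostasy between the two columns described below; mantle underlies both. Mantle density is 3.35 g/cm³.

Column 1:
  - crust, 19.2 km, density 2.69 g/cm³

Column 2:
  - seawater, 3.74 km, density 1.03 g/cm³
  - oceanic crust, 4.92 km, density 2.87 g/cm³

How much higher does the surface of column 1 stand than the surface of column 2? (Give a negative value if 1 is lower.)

For any compensation level in the mantle, the mantle terms cancel and isostasy reduces to e = (Σt_1 − Σt_2) − (Σ(ρt)_1 − Σ(ρt)_2) / ρ_m.
Σt_1 = 19.2 km; Σt_2 = 8.66 km; Σ(ρt)_1 = 51.648; Σ(ρt)_2 = 17.9726 (in km·g/cm³).
e = (19.2 − 8.66) − (51.648 − 17.9726) / 3.35 = 0.488 km.

0.488 km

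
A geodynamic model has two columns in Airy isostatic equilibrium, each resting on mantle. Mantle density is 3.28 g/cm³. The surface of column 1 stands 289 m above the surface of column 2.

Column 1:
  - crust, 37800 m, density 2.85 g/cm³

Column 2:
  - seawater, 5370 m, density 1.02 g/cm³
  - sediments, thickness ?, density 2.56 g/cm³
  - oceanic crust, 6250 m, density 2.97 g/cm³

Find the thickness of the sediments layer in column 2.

Take the compensation level at the base of the deeper column (depth z_c below the surface of column 1) and equate Σ ρ_i t_i down to z_c; mantle fills any gap and the z_c terms cancel.
Column 1: 37800×2.85 + (z_c − 37800)×3.28
Column 2: 289×0 + 5370×1.02 + x×2.56 + 6250×2.97 + (z_c − 289 − 11620 − x)×3.28
The z_c×3.28 term appears on both sides and cancels. Collect the known terms of each column as K = Σ(ρt)_known − 3.28 × (depth of known layers): K_1 = 107730 − 3.28×37800 = −16254; K_2 = 24039.9 − 3.28×(289 + 11620) = −15021.62.
Balance: K_1 = K_2 − x×(3.28 − 2.56), so x = (K_2 − K_1)/(3.28 − 2.56) = 1232.38/0.72 = 1710 m.

1710 m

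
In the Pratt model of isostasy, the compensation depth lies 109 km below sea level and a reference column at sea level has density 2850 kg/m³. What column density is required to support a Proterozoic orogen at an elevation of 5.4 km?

Pratt balance: ρ_ref D = ρ (D + h).
ρ = ρ_ref D/(D + h) = 2850 × 109 km/(109 km + 5.4 km) = 2720 kg/m³.

2720 kg/m³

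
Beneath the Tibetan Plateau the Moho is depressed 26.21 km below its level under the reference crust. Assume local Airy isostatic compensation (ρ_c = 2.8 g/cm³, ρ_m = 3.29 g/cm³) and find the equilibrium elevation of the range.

4.59 km

For local isostatic compensation: ρ_c h = (ρ_m − ρ_c) r.
h = r (ρ_m − ρ_c) / ρ_c = 26.21 km × (3.29 − 2.8) / 2.8 = 4.59 km.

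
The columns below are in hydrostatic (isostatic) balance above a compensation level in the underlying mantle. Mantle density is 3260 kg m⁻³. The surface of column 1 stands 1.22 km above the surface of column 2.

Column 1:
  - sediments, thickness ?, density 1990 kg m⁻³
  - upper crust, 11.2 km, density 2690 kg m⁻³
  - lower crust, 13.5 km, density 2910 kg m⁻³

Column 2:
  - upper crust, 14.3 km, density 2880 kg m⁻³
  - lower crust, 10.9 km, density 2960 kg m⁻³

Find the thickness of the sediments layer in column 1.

Take the compensation level at the base of the deeper column (depth z_c below the surface of column 1) and equate Σ ρ_i t_i down to z_c; mantle fills any gap and the z_c terms cancel.
Column 1: x×1990 + 11.2×2690 + 13.5×2910 + (z_c − 24.7 − x)×3260
Column 2: 1.22×0 + 14.3×2880 + 10.9×2960 + (z_c − 1.22 − 25.2)×3260
The z_c×3260 term appears on both sides and cancels. Collect the known terms of each column as K = Σ(ρt)_known − 3260 × (depth of known layers): K_1 = 69413 − 3260×24.7 = −11109; K_2 = 73448 − 3260×(1.22 + 25.2) = −12681.2.
Balance: K_1 − x×(3260 − 1990) = K_2, so x = (K_1 − K_2)/(3260 − 1990) = 1572.2/1270 = 1.24 km.

1.24 km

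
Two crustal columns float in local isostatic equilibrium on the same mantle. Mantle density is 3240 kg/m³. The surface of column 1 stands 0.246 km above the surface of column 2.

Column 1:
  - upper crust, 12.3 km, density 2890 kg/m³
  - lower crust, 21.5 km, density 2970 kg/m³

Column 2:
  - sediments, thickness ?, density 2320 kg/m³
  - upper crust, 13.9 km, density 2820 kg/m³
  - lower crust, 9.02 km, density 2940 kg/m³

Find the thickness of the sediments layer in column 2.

Take the compensation level at the base of the deeper column (depth z_c below the surface of column 1) and equate Σ ρ_i t_i down to z_c; mantle fills any gap and the z_c terms cancel.
Column 1: 12.3×2890 + 21.5×2970 + (z_c − 33.8)×3240
Column 2: 0.246×0 + x×2320 + 13.9×2820 + 9.02×2940 + (z_c − 0.246 − 22.92 − x)×3240
The z_c×3240 term appears on both sides and cancels. Collect the known terms of each column as K = Σ(ρt)_known − 3240 × (depth of known layers): K_1 = 99402 − 3240×33.8 = −10110; K_2 = 65716.8 − 3240×(0.246 + 22.92) = −9341.04.
Balance: K_1 = K_2 − x×(3240 − 2320), so x = (K_2 − K_1)/(3240 − 2320) = 768.96/920 = 0.836 km.

0.836 km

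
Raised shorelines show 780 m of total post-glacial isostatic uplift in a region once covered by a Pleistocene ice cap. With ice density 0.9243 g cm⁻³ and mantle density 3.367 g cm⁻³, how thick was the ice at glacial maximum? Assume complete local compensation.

u = t ρ_ice/ρ_m → t = u ρ_m/ρ_ice = 780 m × 3.367/0.9243 = 2840 m.

2840 m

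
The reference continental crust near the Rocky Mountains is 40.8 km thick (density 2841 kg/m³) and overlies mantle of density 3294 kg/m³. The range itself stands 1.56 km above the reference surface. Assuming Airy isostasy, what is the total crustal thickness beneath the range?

52.1 km

Root depth r = h ρ_c / (ρ_m − ρ_c) = 1.56 km × 2841 / 453 = 9.784 km.
Total thickness = T + h + r = 40.8 km + 1.56 km + 9.784 km = 52.1 km.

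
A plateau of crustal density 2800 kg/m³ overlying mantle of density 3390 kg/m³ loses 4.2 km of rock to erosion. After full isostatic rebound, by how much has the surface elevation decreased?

0.731 km

Rebound u = e ρ_c/ρ_m = 4.2 km × 2800/3390 = 3.469 km.
Net surface drop = e − u = 4.2 km − 3.469 km = e (ρ_m − ρ_c)/ρ_m = 0.731 km.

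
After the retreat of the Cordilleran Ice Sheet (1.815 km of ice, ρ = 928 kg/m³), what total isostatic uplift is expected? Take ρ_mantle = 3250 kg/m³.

Removing the load lets mantle flow back in; uplift u satisfies ρ_ice t = ρ_m u.
u = t ρ_ice/ρ_m = 1.815 km × 928/3250 = 0.518 km.

0.518 km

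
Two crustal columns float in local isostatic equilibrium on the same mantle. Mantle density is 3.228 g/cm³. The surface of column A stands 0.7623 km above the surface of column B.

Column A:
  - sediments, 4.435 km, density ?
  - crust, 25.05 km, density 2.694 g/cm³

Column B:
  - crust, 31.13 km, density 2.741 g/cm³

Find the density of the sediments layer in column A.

2.27 g/cm³

Take the compensation level at the base of the deeper column (depth z_c below the surface of column A) and equate Σ ρ_i t_i down to z_c; mantle fills any gap and the z_c terms cancel.
Column A: 4.435×ρ + 25.05×2.694 + (z_c − 29.485)×3.228
Column B: 0.7623×0 + 31.13×2.741 + (z_c − 0.7623 − 31.13)×3.228
The z_c×3.228 term appears on both sides and cancels. Collect the known terms of each column as K = Σ(ρt)_known − 3.228 × (depth of known layers): K_A = 67.4847 − 3.228×29.485 = −27.69288; K_B = 85.32733 − 3.228×(0.7623 + 31.13) = −17.6210144.
Balance: K_A + 4.435×ρ = K_B, so ρ = (K_B − K_A)/4.435 = 10.0719/4.435 = 2.27 g/cm³.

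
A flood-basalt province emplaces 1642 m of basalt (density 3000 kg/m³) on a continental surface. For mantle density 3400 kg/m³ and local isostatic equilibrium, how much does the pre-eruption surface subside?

Subaerial loading: s = t ρ_load / ρ_m.
s = 1642 m × 3000/3400 = 1450 m.

1450 m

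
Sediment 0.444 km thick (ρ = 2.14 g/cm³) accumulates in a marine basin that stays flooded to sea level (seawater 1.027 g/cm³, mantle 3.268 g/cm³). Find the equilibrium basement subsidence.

Submarine loading: the sediment displaces seawater, and the subsidence is in turn flooded, so s (ρ_m − ρ_w) = t (ρ_sed − ρ_w).
s = 0.444 km × (2.14 − 1.027) / (3.268 − 1.027) = 0.221 km.

0.221 km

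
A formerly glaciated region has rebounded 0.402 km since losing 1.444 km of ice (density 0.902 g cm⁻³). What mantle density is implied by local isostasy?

3.24 g cm⁻³

ρ_m = ρ_ice t / u = 0.902 × 1.444 km/0.402 km = 3.24 g cm⁻³.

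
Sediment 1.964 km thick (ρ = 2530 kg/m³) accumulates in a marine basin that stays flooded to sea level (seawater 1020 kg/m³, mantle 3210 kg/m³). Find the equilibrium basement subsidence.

Submarine loading: the sediment displaces seawater, and the subsidence is in turn flooded, so s (ρ_m − ρ_w) = t (ρ_sed − ρ_w).
s = 1.964 km × (2530 − 1020) / (3210 − 1020) = 1.35 km.

1.35 km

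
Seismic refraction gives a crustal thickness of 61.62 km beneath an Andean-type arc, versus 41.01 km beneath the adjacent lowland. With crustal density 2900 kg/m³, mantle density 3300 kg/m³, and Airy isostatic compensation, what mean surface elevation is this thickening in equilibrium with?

Excess crust Δ = 61.62 km − 41.01 km = 20.61 km, split between elevation h and root r with h + r = Δ.
Airy balance ρ_c h = (ρ_m − ρ_c) r gives r = h ρ_c/(ρ_m − ρ_c), so h (1 + ρ_c/(ρ_m − ρ_c)) = Δ, i.e. h = Δ (ρ_m − ρ_c)/ρ_m.
h = 20.61 km × 400/3300 = 2.5 km.

2.5 km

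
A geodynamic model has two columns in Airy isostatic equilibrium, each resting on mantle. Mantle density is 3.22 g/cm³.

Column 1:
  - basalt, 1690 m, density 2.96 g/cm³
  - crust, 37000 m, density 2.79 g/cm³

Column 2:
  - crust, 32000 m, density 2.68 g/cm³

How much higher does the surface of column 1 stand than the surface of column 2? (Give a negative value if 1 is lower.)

For any compensation level in the mantle, the mantle terms cancel and isostasy reduces to e = (Σt_1 − Σt_2) − (Σ(ρt)_1 − Σ(ρt)_2) / ρ_m.
Σt_1 = 38690 m; Σt_2 = 32000 m; Σ(ρt)_1 = 108232.4; Σ(ρt)_2 = 85760 (in m·g/cm³).
e = (38690 − 32000) − (108232.4 − 85760) / 3.22 = −289 m.

−289 m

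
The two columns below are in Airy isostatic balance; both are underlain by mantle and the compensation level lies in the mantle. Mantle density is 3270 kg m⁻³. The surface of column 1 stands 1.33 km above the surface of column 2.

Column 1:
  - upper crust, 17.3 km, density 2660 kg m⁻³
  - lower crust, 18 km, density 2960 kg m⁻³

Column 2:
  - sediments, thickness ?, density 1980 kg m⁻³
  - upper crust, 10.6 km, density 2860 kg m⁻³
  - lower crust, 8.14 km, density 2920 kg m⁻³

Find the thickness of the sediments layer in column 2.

3.56 km

Take the compensation level at the base of the deeper column (depth z_c below the surface of column 1) and equate Σ ρ_i t_i down to z_c; mantle fills any gap and the z_c terms cancel.
Column 1: 17.3×2660 + 18×2960 + (z_c − 35.3)×3270
Column 2: 1.33×0 + x×1980 + 10.6×2860 + 8.14×2920 + (z_c − 1.33 − 18.74 − x)×3270
The z_c×3270 term appears on both sides and cancels. Collect the known terms of each column as K = Σ(ρt)_known − 3270 × (depth of known layers): K_1 = 99298 − 3270×35.3 = −16133; K_2 = 54084.8 − 3270×(1.33 + 18.74) = −11544.1.
Balance: K_1 = K_2 − x×(3270 − 1980), so x = (K_2 − K_1)/(3270 − 1980) = 4588.9/1290 = 3.56 km.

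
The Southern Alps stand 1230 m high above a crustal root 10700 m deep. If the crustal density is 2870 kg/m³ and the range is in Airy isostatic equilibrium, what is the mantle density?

Airy balance: ρ_c h = (ρ_m − ρ_c) r → ρ_m = ρ_c (1 + h/r).
ρ_m = 2870 × (1 + 1230 m/10700 m) = 3200 kg/m³.

3200 kg/m³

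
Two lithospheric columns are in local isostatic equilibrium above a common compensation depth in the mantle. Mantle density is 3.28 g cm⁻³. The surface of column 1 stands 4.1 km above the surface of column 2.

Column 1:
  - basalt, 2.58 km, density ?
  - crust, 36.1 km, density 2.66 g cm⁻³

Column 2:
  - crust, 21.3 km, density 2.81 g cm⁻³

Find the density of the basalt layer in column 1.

2.86 g cm⁻³

Take the compensation level at the base of the deeper column (depth z_c below the surface of column 1) and equate Σ ρ_i t_i down to z_c; mantle fills any gap and the z_c terms cancel.
Column 1: 2.58×ρ + 36.1×2.66 + (z_c − 38.68)×3.28
Column 2: 4.1×0 + 21.3×2.81 + (z_c − 4.1 − 21.3)×3.28
The z_c×3.28 term appears on both sides and cancels. Collect the known terms of each column as K = Σ(ρt)_known − 3.28 × (depth of known layers): K_1 = 96.026 − 3.28×38.68 = −30.8444; K_2 = 59.853 − 3.28×(4.1 + 21.3) = −23.459.
Balance: K_1 + 2.58×ρ = K_2, so ρ = (K_2 − K_1)/2.58 = 7.3854/2.58 = 2.86 g cm⁻³.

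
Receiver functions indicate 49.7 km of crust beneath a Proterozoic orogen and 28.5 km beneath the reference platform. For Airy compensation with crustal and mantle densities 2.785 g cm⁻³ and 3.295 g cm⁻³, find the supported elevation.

Excess crust Δ = 49.7 km − 28.5 km = 21.2 km, split between elevation h and root r with h + r = Δ.
Airy balance ρ_c h = (ρ_m − ρ_c) r gives r = h ρ_c/(ρ_m − ρ_c), so h (1 + ρ_c/(ρ_m − ρ_c)) = Δ, i.e. h = Δ (ρ_m − ρ_c)/ρ_m.
h = 21.2 km × 0.51/3.295 = 3.28 km.

3.28 km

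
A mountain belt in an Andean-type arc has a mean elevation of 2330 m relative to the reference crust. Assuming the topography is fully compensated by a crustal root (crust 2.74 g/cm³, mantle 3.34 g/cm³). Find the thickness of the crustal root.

By Archimedes' principle applied to the lithosphere: the weight of the topography is balanced by the buoyancy of the root, ρ_c h = (ρ_m − ρ_c) r.
r = h · ρ_c / (ρ_m − ρ_c) = 2330 m × 2.74 / (3.34 − 2.74) = 10600 m.

10600 m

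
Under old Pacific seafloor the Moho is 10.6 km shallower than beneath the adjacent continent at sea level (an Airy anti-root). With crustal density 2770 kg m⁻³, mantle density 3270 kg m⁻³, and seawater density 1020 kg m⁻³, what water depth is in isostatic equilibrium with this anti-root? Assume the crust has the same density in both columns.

Replacing a thickness d of crust by seawater at the top must be balanced by replacing crust with mantle at the base: d (ρ_c − ρ_w) = a (ρ_m − ρ_c).
d = a (ρ_m − ρ_c)/(ρ_c − ρ_w) = 10.6 km × 500/1750 = 3.03 km.

3.03 km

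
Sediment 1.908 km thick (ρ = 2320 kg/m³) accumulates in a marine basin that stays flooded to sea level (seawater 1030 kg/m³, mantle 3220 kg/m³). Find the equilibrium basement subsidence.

Submarine loading: the sediment displaces seawater, and the subsidence is in turn flooded, so s (ρ_m − ρ_w) = t (ρ_sed − ρ_w).
s = 1.908 km × (2320 − 1030) / (3220 − 1030) = 1.12 km.

1.12 km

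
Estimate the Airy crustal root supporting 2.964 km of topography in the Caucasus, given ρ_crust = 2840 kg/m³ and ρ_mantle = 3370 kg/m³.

15.9 km

Balancing pressure at the compensation depth: the weight of the topography is balanced by the buoyancy of the root, ρ_c h = (ρ_m − ρ_c) r.
r = h · ρ_c / (ρ_m − ρ_c) = 2.964 km × 2840 / (3370 − 2840) = 15.9 km.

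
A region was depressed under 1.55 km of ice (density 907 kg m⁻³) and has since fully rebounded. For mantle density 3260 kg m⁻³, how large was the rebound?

Removing the load lets mantle flow back in; uplift u satisfies ρ_ice t = ρ_m u.
u = t ρ_ice/ρ_m = 1.55 km × 907/3260 = 0.431 km.

0.431 km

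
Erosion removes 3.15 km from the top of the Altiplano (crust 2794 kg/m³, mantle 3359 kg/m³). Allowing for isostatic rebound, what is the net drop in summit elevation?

Rebound u = e ρ_c/ρ_m = 3.15 km × 2794/3359 = 2.62 km.
Net surface drop = e − u = 3.15 km − 2.62 km = e (ρ_m − ρ_c)/ρ_m = 0.53 km.

0.53 km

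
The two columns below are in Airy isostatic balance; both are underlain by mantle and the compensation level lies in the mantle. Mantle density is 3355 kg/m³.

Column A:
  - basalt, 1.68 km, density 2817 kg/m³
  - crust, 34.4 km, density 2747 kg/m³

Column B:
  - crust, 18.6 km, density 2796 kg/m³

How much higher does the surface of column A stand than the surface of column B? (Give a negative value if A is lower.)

3.4 km

For any compensation level in the mantle, the mantle terms cancel and isostasy reduces to e = (Σt_A − Σt_B) − (Σ(ρt)_A − Σ(ρt)_B) / ρ_m.
Σt_A = 36.08 km; Σt_B = 18.6 km; Σ(ρt)_A = 99229.36; Σ(ρt)_B = 52005.6 (in km·kg/m³).
e = (36.08 − 18.6) − (99229.36 − 52005.6) / 3355 = 3.4 km.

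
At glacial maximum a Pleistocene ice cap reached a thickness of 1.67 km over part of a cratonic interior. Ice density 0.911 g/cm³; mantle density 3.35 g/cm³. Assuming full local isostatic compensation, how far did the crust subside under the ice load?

0.454 km

Isostatic balance requires: the ice load ρ_ice t is balanced by mantle displaced below, ρ_m s.
s = t ρ_ice / ρ_m = 1.67 km × 0.911/3.35 = 0.454 km.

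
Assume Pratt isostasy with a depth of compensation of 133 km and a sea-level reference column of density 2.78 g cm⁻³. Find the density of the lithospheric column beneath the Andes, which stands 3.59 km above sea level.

Pratt balance: ρ_ref D = ρ (D + h).
ρ = ρ_ref D/(D + h) = 2.78 × 133 km/(133 km + 3.59 km) = 2.71 g cm⁻³.

2.71 g cm⁻³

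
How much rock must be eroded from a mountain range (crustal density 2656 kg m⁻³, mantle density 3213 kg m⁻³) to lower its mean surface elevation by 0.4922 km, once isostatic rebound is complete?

Net drop Δ = e − u = e − e ρ_c/ρ_m = e (ρ_m − ρ_c)/ρ_m.
e = Δ ρ_m/(ρ_m − ρ_c) = 0.4922 km × 3213/557 = 2.84 km.

2.84 km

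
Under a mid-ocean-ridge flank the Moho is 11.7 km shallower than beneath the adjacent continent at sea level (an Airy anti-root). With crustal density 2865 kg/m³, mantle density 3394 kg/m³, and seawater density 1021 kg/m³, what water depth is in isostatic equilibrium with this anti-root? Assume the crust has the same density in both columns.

Replacing a thickness d of crust by seawater at the top must be balanced by replacing crust with mantle at the base: d (ρ_c − ρ_w) = a (ρ_m − ρ_c).
d = a (ρ_m − ρ_c)/(ρ_c − ρ_w) = 11.7 km × 529/1844 = 3.36 km.

3.36 km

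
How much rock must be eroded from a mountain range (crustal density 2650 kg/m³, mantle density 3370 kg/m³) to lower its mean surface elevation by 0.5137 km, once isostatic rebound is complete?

2.4 km

Net drop Δ = e − u = e − e ρ_c/ρ_m = e (ρ_m − ρ_c)/ρ_m.
e = Δ ρ_m/(ρ_m − ρ_c) = 0.5137 km × 3370/720 = 2.4 km.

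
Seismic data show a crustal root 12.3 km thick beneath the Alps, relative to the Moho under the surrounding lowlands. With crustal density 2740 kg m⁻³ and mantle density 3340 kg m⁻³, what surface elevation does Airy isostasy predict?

2.69 km

For local isostatic compensation: ρ_c h = (ρ_m − ρ_c) r.
h = r (ρ_m − ρ_c) / ρ_c = 12.3 km × (3340 − 2740) / 2740 = 2.69 km.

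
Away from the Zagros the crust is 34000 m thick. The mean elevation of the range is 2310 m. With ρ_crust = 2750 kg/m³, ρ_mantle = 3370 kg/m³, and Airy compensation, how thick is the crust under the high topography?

Root depth r = h ρ_c / (ρ_m − ρ_c) = 2310 m × 2750 / 620 = 10250 m.
Total thickness = T + h + r = 34000 m + 2310 m + 10250 m = 46600 m.

46600 m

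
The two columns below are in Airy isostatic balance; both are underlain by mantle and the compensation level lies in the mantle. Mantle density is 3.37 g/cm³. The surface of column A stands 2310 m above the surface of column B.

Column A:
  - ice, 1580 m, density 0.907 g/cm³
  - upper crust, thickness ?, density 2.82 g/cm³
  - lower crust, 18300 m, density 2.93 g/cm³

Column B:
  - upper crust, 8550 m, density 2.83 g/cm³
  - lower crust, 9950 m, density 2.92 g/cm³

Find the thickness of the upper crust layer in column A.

Take the compensation level at the base of the deeper column (depth z_c below the surface of column A) and equate Σ ρ_i t_i down to z_c; mantle fills any gap and the z_c terms cancel.
Column A: 1580×0.907 + x×2.82 + 18300×2.93 + (z_c − 19880 − x)×3.37
Column B: 2310×0 + 8550×2.83 + 9950×2.92 + (z_c − 2310 − 18500)×3.37
The z_c×3.37 term appears on both sides and cancels. Collect the known terms of each column as K = Σ(ρt)_known − 3.37 × (depth of known layers): K_A = 55052.06 − 3.37×19880 = −11943.54; K_B = 53250.5 − 3.37×(2310 + 18500) = −16879.2.
Balance: K_A − x×(3.37 − 2.82) = K_B, so x = (K_A − K_B)/(3.37 − 2.82) = 4935.66/0.55 = 8970 m.

8970 m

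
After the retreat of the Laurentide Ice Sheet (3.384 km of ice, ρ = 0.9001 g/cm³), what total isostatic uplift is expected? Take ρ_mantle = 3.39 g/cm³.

Removing the load lets mantle flow back in; uplift u satisfies ρ_ice t = ρ_m u.
u = t ρ_ice/ρ_m = 3.384 km × 0.9001/3.39 = 0.899 km.

0.899 km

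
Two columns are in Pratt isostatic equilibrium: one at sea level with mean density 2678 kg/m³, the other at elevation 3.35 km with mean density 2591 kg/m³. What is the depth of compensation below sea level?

99.8 km

ρ_ref D = ρ (D + h) → D (ρ_ref − ρ) = ρ h.
D = ρ h/(ρ_ref − ρ) = 2591 × 3.35 km/(2678 − 2591) = 99.8 km.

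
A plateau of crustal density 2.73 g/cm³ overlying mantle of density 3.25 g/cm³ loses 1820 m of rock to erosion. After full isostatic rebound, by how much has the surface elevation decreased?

Rebound u = e ρ_c/ρ_m = 1820 m × 2.73/3.25 = 1529 m.
Net surface drop = e − u = 1820 m − 1529 m = e (ρ_m − ρ_c)/ρ_m = 291 m.

291 m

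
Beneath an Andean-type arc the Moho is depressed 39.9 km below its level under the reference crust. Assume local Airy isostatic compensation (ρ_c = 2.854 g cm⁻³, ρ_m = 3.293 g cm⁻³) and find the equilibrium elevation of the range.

By Archimedes' principle applied to the lithosphere: ρ_c h = (ρ_m − ρ_c) r.
h = r (ρ_m − ρ_c) / ρ_c = 39.9 km × (3.293 − 2.854) / 2.854 = 6.14 km.

6.14 km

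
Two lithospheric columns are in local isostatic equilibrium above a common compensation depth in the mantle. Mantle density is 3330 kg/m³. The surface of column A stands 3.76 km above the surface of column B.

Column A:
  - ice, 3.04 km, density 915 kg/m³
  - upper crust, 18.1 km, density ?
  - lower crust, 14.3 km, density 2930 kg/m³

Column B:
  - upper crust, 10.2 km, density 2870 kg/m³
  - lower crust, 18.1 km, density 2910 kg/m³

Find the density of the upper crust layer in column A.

Take the compensation level at the base of the deeper column (depth z_c below the surface of column A) and equate Σ ρ_i t_i down to z_c; mantle fills any gap and the z_c terms cancel.
Column A: 3.04×915 + 18.1×ρ + 14.3×2930 + (z_c − 35.44)×3330
Column B: 3.76×0 + 10.2×2870 + 18.1×2910 + (z_c − 3.76 − 28.3)×3330
The z_c×3330 term appears on both sides and cancels. Collect the known terms of each column as K = Σ(ρt)_known − 3330 × (depth of known layers): K_A = 44680.6 − 3330×35.44 = −73334.6; K_B = 81945 − 3330×(3.76 + 28.3) = −24814.8.
Balance: K_A + 18.1×ρ = K_B, so ρ = (K_B − K_A)/18.1 = 48519.8/18.1 = 2680 kg/m³.

2680 kg/m³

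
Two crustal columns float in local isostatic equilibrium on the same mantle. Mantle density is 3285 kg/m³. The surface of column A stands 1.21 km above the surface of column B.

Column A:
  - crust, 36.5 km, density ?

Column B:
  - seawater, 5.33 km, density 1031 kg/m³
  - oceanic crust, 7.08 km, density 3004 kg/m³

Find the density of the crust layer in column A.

Take the compensation level at the base of the deeper column (depth z_c below the surface of column A) and equate Σ ρ_i t_i down to z_c; mantle fills any gap and the z_c terms cancel.
Column A: 36.5×ρ + (z_c − 36.5)×3285
Column B: 1.21×0 + 5.33×1031 + 7.08×3004 + (z_c − 1.21 − 12.41)×3285
The z_c×3285 term appears on both sides and cancels. Collect the known terms of each column as K = Σ(ρt)_known − 3285 × (depth of known layers): K_A = 0 − 3285×36.5 = −119902.5; K_B = 26763.55 − 3285×(1.21 + 12.41) = −17978.15.
Balance: K_A + 36.5×ρ = K_B, so ρ = (K_B − K_A)/36.5 = 101924/36.5 = 2790 kg/m³.

2790 kg/m³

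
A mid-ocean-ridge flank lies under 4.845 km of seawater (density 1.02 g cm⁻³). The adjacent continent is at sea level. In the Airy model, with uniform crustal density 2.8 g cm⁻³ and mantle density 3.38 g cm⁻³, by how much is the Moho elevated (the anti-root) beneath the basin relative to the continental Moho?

By Archimedes' principle applied to the lithosphere: replacing crust with seawater at the top is compensated by replacing crust with mantle at the base: d (ρ_c − ρ_w) = a (ρ_m − ρ_c).
a = d (ρ_c − ρ_w)/(ρ_m − ρ_c) = 4.845 km × 1.78/0.58 = 14.9 km.

14.9 km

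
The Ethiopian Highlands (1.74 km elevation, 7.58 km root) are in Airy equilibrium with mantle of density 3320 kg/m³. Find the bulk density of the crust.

ρ_c h = (ρ_m − ρ_c) r → ρ_c (h + r) = ρ_m r → ρ_c = ρ_m r / (h + r).
ρ_c = 3320 × 7.58 km / (1.74 km + 7.58 km) = 2700 kg/m³.

2700 kg/m³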